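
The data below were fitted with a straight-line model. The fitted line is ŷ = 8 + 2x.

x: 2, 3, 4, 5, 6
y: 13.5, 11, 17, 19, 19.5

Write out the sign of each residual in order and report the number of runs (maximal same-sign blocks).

4 runs

x=2: ŷ = 8 + 2·2 = 12; e = 13.5 − 12 = 1.5
x=3: ŷ = 8 + 2·3 = 14; e = 11 − 14 = -3
x=4: ŷ = 8 + 2·4 = 16; e = 17 − 16 = 1
x=5: ŷ = 8 + 2·5 = 18; e = 19 − 18 = 1
x=6: ŷ = 8 + 2·6 = 20; e = 19.5 − 20 = -0.5
Signs: + − + + −
Runs: +×1, −×1, +×2, −×1 → 4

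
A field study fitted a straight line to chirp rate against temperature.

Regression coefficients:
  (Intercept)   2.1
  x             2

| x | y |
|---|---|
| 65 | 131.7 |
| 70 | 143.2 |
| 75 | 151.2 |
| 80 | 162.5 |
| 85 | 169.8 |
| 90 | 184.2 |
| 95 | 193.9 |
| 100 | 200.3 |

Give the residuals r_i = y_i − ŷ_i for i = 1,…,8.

-0.4, 1.1, -0.9, 0.4, -2.3, 2.1, 1.8, -1.8

x=65: ŷ = 2.1 + 2·65 = 132.1; r = 131.7 − 132.1 = -0.4
x=70: ŷ = 2.1 + 2·70 = 142.1; r = 143.2 − 142.1 = 1.1
x=75: ŷ = 2.1 + 2·75 = 152.1; r = 151.2 − 152.1 = -0.9
x=80: ŷ = 2.1 + 2·80 = 162.1; r = 162.5 − 162.1 = 0.4
x=85: ŷ = 2.1 + 2·85 = 172.1; r = 169.8 − 172.1 = -2.3
x=90: ŷ = 2.1 + 2·90 = 182.1; r = 184.2 − 182.1 = 2.1
x=95: ŷ = 2.1 + 2·95 = 192.1; r = 193.9 − 192.1 = 1.8
x=100: ŷ = 2.1 + 2·100 = 202.1; r = 200.3 − 202.1 = -1.8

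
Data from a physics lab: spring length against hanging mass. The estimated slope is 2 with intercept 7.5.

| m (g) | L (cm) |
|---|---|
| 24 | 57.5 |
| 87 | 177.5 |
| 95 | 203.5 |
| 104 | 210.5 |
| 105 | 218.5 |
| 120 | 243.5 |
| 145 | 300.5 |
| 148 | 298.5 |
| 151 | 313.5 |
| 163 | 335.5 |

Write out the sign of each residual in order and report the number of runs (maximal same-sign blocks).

m=24: ŷ = 7.5 + 2·24 = 55.5; e = 57.5 − 55.5 = 2
m=87: ŷ = 7.5 + 2·87 = 181.5; e = 177.5 − 181.5 = -4
m=95: ŷ = 7.5 + 2·95 = 197.5; e = 203.5 − 197.5 = 6
m=104: ŷ = 7.5 + 2·104 = 215.5; e = 210.5 − 215.5 = -5
m=105: ŷ = 7.5 + 2·105 = 217.5; e = 218.5 − 217.5 = 1
m=120: ŷ = 7.5 + 2·120 = 247.5; e = 243.5 − 247.5 = -4
m=145: ŷ = 7.5 + 2·145 = 297.5; e = 300.5 − 297.5 = 3
m=148: ŷ = 7.5 + 2·148 = 303.5; e = 298.5 − 303.5 = -5
m=151: ŷ = 7.5 + 2·151 = 309.5; e = 313.5 − 309.5 = 4
m=163: ŷ = 7.5 + 2·163 = 333.5; e = 335.5 − 333.5 = 2
Signs: + − + − + − + − + +
Runs: +×1, −×1, +×1, −×1, +×1, −×1, +×1, −×1, +×2 → 9

9 runs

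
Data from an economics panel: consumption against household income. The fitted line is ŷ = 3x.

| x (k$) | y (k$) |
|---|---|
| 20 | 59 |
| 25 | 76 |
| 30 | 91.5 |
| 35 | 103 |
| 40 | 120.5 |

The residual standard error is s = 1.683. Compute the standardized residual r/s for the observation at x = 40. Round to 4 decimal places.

0.2971

ŷ = 3·40 = 120
r = 120.5 − 120 = 0.5
r/s = 0.5 / 1.683 = 0.2971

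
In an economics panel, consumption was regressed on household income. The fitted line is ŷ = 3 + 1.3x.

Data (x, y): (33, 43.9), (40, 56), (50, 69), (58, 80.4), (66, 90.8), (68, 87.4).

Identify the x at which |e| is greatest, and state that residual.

x=33: ŷ = 3 + 1.3·33 = 45.9; e = 43.9 − 45.9 = -2
x=40: ŷ = 3 + 1.3·40 = 55; e = 56 − 55 = 1
x=50: ŷ = 3 + 1.3·50 = 68; e = 69 − 68 = 1
x=58: ŷ = 3 + 1.3·58 = 78.4; e = 80.4 − 78.4 = 2
x=66: ŷ = 3 + 1.3·66 = 88.8; e = 90.8 − 88.8 = 2
x=68: ŷ = 3 + 1.3·68 = 91.4; e = 87.4 − 91.4 = -4
Largest |e| is 4 at x = 68, residual -4.

x = 68, e = -4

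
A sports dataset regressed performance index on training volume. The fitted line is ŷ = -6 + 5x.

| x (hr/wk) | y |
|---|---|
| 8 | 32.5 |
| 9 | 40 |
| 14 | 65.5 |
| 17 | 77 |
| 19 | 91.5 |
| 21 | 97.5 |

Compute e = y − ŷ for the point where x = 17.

e = -2

ŷ = -6 + 5·17 = 79
e = 77 − 79 = -2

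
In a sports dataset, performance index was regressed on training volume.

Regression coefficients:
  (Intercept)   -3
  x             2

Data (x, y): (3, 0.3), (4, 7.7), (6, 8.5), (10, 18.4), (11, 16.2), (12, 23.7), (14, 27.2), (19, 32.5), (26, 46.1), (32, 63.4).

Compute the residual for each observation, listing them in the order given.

-2.7, 2.7, -0.5, 1.4, -2.8, 2.7, 2.2, -2.5, -2.9, 2.4

x=3: ŷ = -3 + 2·3 = 3; e = 0.3 − 3 = -2.7
x=4: ŷ = -3 + 2·4 = 5; e = 7.7 − 5 = 2.7
x=6: ŷ = -3 + 2·6 = 9; e = 8.5 − 9 = -0.5
x=10: ŷ = -3 + 2·10 = 17; e = 18.4 − 17 = 1.4
x=11: ŷ = -3 + 2·11 = 19; e = 16.2 − 19 = -2.8
x=12: ŷ = -3 + 2·12 = 21; e = 23.7 − 21 = 2.7
x=14: ŷ = -3 + 2·14 = 25; e = 27.2 − 25 = 2.2
x=19: ŷ = -3 + 2·19 = 35; e = 32.5 − 35 = -2.5
x=26: ŷ = -3 + 2·26 = 49; e = 46.1 − 49 = -2.9
x=32: ŷ = -3 + 2·32 = 61; e = 63.4 − 61 = 2.4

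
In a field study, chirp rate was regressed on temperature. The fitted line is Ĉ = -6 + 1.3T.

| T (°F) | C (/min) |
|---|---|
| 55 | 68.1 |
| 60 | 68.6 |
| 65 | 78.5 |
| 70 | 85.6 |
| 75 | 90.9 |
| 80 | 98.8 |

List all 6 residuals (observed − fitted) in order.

T=55: Ĉ = -6 + 1.3·55 = 65.5; e = 68.1 − 65.5 = 2.6
T=60: Ĉ = -6 + 1.3·60 = 72; e = 68.6 − 72 = -3.4
T=65: Ĉ = -6 + 1.3·65 = 78.5; e = 78.5 − 78.5 = 0
T=70: Ĉ = -6 + 1.3·70 = 85; e = 85.6 − 85 = 0.6
T=75: Ĉ = -6 + 1.3·75 = 91.5; e = 90.9 − 91.5 = -0.6
T=80: Ĉ = -6 + 1.3·80 = 98; e = 98.8 − 98 = 0.8

2.6, -3.4, 0, 0.6, -0.6, 0.8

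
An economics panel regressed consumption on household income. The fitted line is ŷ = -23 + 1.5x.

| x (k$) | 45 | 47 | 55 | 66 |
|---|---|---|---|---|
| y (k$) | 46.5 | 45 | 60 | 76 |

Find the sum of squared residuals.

x=45: ŷ = -23 + 1.5·45 = 44.5; r = 46.5 − 44.5 = 2
x=47: ŷ = -23 + 1.5·47 = 47.5; r = 45 − 47.5 = -2.5
x=55: ŷ = -23 + 1.5·55 = 59.5; r = 60 − 59.5 = 0.5
x=66: ŷ = -23 + 1.5·66 = 76; r = 76 − 76 = 0
SSE = 4 + 6.25 + 0.25 + 0 = 10.5

SSE = 10.5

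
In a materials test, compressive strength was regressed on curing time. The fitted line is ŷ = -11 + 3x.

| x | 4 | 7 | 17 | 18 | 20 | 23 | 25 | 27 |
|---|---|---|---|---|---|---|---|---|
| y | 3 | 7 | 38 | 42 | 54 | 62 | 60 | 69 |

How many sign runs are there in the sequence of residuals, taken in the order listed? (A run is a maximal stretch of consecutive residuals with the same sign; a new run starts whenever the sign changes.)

x=4: ŷ = -11 + 3·4 = 1; e = 3 − 1 = 2
x=7: ŷ = -11 + 3·7 = 10; e = 7 − 10 = -3
x=17: ŷ = -11 + 3·17 = 40; e = 38 − 40 = -2
x=18: ŷ = -11 + 3·18 = 43; e = 42 − 43 = -1
x=20: ŷ = -11 + 3·20 = 49; e = 54 − 49 = 5
x=23: ŷ = -11 + 3·23 = 58; e = 62 − 58 = 4
x=25: ŷ = -11 + 3·25 = 64; e = 60 − 64 = -4
x=27: ŷ = -11 + 3·27 = 70; e = 69 − 70 = -1
Signs: + − − − + + − −
Runs: +×1, −×3, +×2, −×2 → 4

4 runs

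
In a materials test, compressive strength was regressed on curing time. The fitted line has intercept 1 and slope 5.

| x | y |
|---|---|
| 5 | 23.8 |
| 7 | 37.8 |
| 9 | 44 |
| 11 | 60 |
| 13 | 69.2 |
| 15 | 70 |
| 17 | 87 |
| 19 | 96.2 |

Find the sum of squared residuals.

x=5: ŷ = 1 + 5·5 = 26; e = 23.8 − 26 = -2.2
x=7: ŷ = 1 + 5·7 = 36; e = 37.8 − 36 = 1.8
x=9: ŷ = 1 + 5·9 = 46; e = 44 − 46 = -2
x=11: ŷ = 1 + 5·11 = 56; e = 60 − 56 = 4
x=13: ŷ = 1 + 5·13 = 66; e = 69.2 − 66 = 3.2
x=15: ŷ = 1 + 5·15 = 76; e = 70 − 76 = -6
x=17: ŷ = 1 + 5·17 = 86; e = 87 − 86 = 1
x=19: ŷ = 1 + 5·19 = 96; e = 96.2 − 96 = 0.2
SSE = 4.84 + 3.24 + 4 + 16 + 10.24 + 36 + 1 + 0.04 = 75.36

SSE = 75.36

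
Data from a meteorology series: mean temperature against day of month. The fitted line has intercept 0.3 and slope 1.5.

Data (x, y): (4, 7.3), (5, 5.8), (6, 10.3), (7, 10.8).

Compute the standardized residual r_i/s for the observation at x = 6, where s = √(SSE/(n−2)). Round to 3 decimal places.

0.577

x=4: ŷ = 0.3 + 1.5·4 = 6.3; r = 7.3 − 6.3 = 1
x=5: ŷ = 0.3 + 1.5·5 = 7.8; r = 5.8 − 7.8 = -2
x=6: ŷ = 0.3 + 1.5·6 = 9.3; r = 10.3 − 9.3 = 1
x=7: ŷ = 0.3 + 1.5·7 = 10.8; r = 10.8 − 10.8 = 0
SSE = 1 + 4 + 1 + 0 = 6
s = √(6/2) = 1.73205
r/s = 1 / 1.73205 = 0.577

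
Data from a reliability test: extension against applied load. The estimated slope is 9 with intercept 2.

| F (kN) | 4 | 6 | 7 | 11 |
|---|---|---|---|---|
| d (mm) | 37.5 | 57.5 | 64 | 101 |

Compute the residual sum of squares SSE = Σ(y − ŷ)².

SSE = 3.5

F=4: ŷ = 2 + 9·4 = 38; r = 37.5 − 38 = -0.5
F=6: ŷ = 2 + 9·6 = 56; r = 57.5 − 56 = 1.5
F=7: ŷ = 2 + 9·7 = 65; r = 64 − 65 = -1
F=11: ŷ = 2 + 9·11 = 101; r = 101 − 101 = 0
SSE = 0.25 + 2.25 + 1 + 0 = 3.5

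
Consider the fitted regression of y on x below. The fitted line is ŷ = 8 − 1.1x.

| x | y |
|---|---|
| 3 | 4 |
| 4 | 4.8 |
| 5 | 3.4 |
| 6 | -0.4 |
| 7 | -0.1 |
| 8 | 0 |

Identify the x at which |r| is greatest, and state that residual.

x=3: ŷ = 8 − 1.1·3 = 4.7; r = 4 − 4.7 = -0.7
x=4: ŷ = 8 − 1.1·4 = 3.6; r = 4.8 − 3.6 = 1.2
x=5: ŷ = 8 − 1.1·5 = 2.5; r = 3.4 − 2.5 = 0.9
x=6: ŷ = 8 − 1.1·6 = 1.4; r = -0.4 − 1.4 = -1.8
x=7: ŷ = 8 − 1.1·7 = 0.3; r = -0.1 − 0.3 = -0.4
x=8: ŷ = 8 − 1.1·8 = -0.8; r = 0 − (-0.8) = 0.8
Largest |r| is 1.8 at x = 6, residual -1.8.

x = 6, r = -1.8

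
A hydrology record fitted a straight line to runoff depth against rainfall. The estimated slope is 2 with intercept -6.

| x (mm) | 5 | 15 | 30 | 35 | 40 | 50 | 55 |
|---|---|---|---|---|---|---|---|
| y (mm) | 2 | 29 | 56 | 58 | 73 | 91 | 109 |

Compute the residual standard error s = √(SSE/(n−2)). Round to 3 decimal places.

s = 4.561

x=5: ŷ = -6 + 2·5 = 4; e = 2 − 4 = -2
x=15: ŷ = -6 + 2·15 = 24; e = 29 − 24 = 5
x=30: ŷ = -6 + 2·30 = 54; e = 56 − 54 = 2
x=35: ŷ = -6 + 2·35 = 64; e = 58 − 64 = -6
x=40: ŷ = -6 + 2·40 = 74; e = 73 − 74 = -1
x=50: ŷ = -6 + 2·50 = 94; e = 91 − 94 = -3
x=55: ŷ = -6 + 2·55 = 104; e = 109 − 104 = 5
SSE = 4 + 25 + 4 + 36 + 1 + 9 + 25 = 104
s = √(104/5) = √20.8 ≈ 4.561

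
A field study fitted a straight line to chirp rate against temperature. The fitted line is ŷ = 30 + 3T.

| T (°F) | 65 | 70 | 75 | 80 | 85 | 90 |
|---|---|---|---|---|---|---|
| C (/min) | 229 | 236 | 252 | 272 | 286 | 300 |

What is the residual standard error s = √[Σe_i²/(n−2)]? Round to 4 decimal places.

s = 3.3912

T=65: ŷ = 30 + 3·65 = 225; e = 229 − 225 = 4
T=70: ŷ = 30 + 3·70 = 240; e = 236 − 240 = -4
T=75: ŷ = 30 + 3·75 = 255; e = 252 − 255 = -3
T=80: ŷ = 30 + 3·80 = 270; e = 272 − 270 = 2
T=85: ŷ = 30 + 3·85 = 285; e = 286 − 285 = 1
T=90: ŷ = 30 + 3·90 = 300; e = 300 − 300 = 0
SSE = 16 + 16 + 9 + 4 + 1 + 0 = 46
s = √(46/4) = √11.5 ≈ 3.3912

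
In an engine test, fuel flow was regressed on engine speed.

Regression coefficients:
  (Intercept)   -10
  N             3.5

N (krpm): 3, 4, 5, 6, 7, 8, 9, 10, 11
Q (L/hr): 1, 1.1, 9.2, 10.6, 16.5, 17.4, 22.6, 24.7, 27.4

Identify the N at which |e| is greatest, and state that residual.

N=3: Q̂ = -10 + 3.5·3 = 0.5; e = 1 − 0.5 = 0.5
N=4: Q̂ = -10 + 3.5·4 = 4; e = 1.1 − 4 = -2.9
N=5: Q̂ = -10 + 3.5·5 = 7.5; e = 9.2 − 7.5 = 1.7
N=6: Q̂ = -10 + 3.5·6 = 11; e = 10.6 − 11 = -0.4
N=7: Q̂ = -10 + 3.5·7 = 14.5; e = 16.5 − 14.5 = 2
N=8: Q̂ = -10 + 3.5·8 = 18; e = 17.4 − 18 = -0.6
N=9: Q̂ = -10 + 3.5·9 = 21.5; e = 22.6 − 21.5 = 1.1
N=10: Q̂ = -10 + 3.5·10 = 25; e = 24.7 − 25 = -0.3
N=11: Q̂ = -10 + 3.5·11 = 28.5; e = 27.4 − 28.5 = -1.1
Largest |e| is 2.9 at N = 4, residual -2.9.

N = 4, e = -2.9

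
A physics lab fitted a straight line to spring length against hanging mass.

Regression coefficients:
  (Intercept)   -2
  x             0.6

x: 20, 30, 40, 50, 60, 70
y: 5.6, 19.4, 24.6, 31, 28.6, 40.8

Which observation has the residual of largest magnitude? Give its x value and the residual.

x = 60, r = -5.4

x=20: ŷ = -2 + 0.6·20 = 10; r = 5.6 − 10 = -4.4
x=30: ŷ = -2 + 0.6·30 = 16; r = 19.4 − 16 = 3.4
x=40: ŷ = -2 + 0.6·40 = 22; r = 24.6 − 22 = 2.6
x=50: ŷ = -2 + 0.6·50 = 28; r = 31 − 28 = 3
x=60: ŷ = -2 + 0.6·60 = 34; r = 28.6 − 34 = -5.4
x=70: ŷ = -2 + 0.6·70 = 40; r = 40.8 − 40 = 0.8
Largest |r| is 5.4 at x = 60, residual -5.4.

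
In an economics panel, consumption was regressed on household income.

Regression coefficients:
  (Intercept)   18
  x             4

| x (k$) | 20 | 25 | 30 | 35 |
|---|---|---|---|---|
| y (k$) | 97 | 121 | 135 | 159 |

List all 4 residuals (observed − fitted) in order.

x=20: ŷ = 18 + 4·20 = 98; e = 97 − 98 = -1
x=25: ŷ = 18 + 4·25 = 118; e = 121 − 118 = 3
x=30: ŷ = 18 + 4·30 = 138; e = 135 − 138 = -3
x=35: ŷ = 18 + 4·35 = 158; e = 159 − 158 = 1

-1, 3, -3, 1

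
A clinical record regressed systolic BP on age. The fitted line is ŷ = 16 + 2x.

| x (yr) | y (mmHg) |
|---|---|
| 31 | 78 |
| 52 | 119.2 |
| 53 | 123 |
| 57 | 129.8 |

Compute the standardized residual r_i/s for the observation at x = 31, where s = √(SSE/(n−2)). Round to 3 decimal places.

0.000

x=31: ŷ = 16 + 2·31 = 78; r = 78 − 78 = 0
x=52: ŷ = 16 + 2·52 = 120; r = 119.2 − 120 = -0.8
x=53: ŷ = 16 + 2·53 = 122; r = 123 − 122 = 1
x=57: ŷ = 16 + 2·57 = 130; r = 129.8 − 130 = -0.2
SSE = 0 + 0.64 + 1 + 0.04 = 1.68
s = √(1.68/2) = 0.916515
r/s = 0 / 0.916515 = 0.000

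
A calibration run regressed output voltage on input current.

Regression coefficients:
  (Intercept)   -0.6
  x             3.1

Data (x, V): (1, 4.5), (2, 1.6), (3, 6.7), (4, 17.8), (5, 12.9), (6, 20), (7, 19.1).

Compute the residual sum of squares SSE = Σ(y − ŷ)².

SSE = 72

x=1: V̂ = -0.6 + 3.1·1 = 2.5; r = 4.5 − 2.5 = 2
x=2: V̂ = -0.6 + 3.1·2 = 5.6; r = 1.6 − 5.6 = -4
x=3: V̂ = -0.6 + 3.1·3 = 8.7; r = 6.7 − 8.7 = -2
x=4: V̂ = -0.6 + 3.1·4 = 11.8; r = 17.8 − 11.8 = 6
x=5: V̂ = -0.6 + 3.1·5 = 14.9; r = 12.9 − 14.9 = -2
x=6: V̂ = -0.6 + 3.1·6 = 18; r = 20 − 18 = 2
x=7: V̂ = -0.6 + 3.1·7 = 21.1; r = 19.1 − 21.1 = -2
SSE = 4 + 16 + 4 + 36 + 4 + 4 + 4 = 72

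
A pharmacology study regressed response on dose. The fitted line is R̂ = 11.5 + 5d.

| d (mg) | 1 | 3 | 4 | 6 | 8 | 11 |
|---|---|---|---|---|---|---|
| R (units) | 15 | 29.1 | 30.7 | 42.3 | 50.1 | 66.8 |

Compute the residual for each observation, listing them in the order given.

d=1: R̂ = 11.5 + 5·1 = 16.5; e = 15 − 16.5 = -1.5
d=3: R̂ = 11.5 + 5·3 = 26.5; e = 29.1 − 26.5 = 2.6
d=4: R̂ = 11.5 + 5·4 = 31.5; e = 30.7 − 31.5 = -0.8
d=6: R̂ = 11.5 + 5·6 = 41.5; e = 42.3 − 41.5 = 0.8
d=8: R̂ = 11.5 + 5·8 = 51.5; e = 50.1 − 51.5 = -1.4
d=11: R̂ = 11.5 + 5·11 = 66.5; e = 66.8 − 66.5 = 0.3

-1.5, 2.6, -0.8, 0.8, -1.4, 0.3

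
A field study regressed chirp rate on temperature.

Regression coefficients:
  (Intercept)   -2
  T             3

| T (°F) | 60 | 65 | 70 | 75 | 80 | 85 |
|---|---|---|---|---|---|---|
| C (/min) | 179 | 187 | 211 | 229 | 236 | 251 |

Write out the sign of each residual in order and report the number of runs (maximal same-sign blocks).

T=60: Ĉ = -2 + 3·60 = 178; r = 179 − 178 = 1
T=65: Ĉ = -2 + 3·65 = 193; r = 187 − 193 = -6
T=70: Ĉ = -2 + 3·70 = 208; r = 211 − 208 = 3
T=75: Ĉ = -2 + 3·75 = 223; r = 229 − 223 = 6
T=80: Ĉ = -2 + 3·80 = 238; r = 236 − 238 = -2
T=85: Ĉ = -2 + 3·85 = 253; r = 251 − 253 = -2
Signs: + − + + − −
Runs: +×1, −×1, +×2, −×2 → 4

4 runs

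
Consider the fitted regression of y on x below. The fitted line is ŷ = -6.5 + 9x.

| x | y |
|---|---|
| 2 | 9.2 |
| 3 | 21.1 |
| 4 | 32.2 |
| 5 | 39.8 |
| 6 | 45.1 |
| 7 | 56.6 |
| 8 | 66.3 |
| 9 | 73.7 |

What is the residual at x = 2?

ŷ = -6.5 + 9·2 = 11.5
r = 9.2 − 11.5 = -2.3

r = -2.3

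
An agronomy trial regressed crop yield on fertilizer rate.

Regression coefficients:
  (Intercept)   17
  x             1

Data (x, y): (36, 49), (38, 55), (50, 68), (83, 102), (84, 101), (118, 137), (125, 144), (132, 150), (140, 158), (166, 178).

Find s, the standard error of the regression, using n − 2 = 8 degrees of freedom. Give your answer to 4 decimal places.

s = 2.6458

x=36: ŷ = 17 + 36 = 53; e = 49 − 53 = -4
x=38: ŷ = 17 + 38 = 55; e = 55 − 55 = 0
x=50: ŷ = 17 + 50 = 67; e = 68 − 67 = 1
x=83: ŷ = 17 + 83 = 100; e = 102 − 100 = 2
x=84: ŷ = 17 + 84 = 101; e = 101 − 101 = 0
x=118: ŷ = 17 + 118 = 135; e = 137 − 135 = 2
x=125: ŷ = 17 + 125 = 142; e = 144 − 142 = 2
x=132: ŷ = 17 + 132 = 149; e = 150 − 149 = 1
x=140: ŷ = 17 + 140 = 157; e = 158 − 157 = 1
x=166: ŷ = 17 + 166 = 183; e = 178 − 183 = -5
SSE = 16 + 0 + 1 + 4 + 0 + 4 + 4 + 1 + 1 + 25 = 56
s = √(56/8) = √7 ≈ 2.6458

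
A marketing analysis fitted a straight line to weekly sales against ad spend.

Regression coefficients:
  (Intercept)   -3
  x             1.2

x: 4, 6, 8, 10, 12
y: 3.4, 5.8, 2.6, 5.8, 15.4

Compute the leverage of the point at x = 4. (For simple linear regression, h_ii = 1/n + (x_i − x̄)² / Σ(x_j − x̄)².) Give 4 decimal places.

h = 0.6000

x̄ = (4 + 6 + 8 + 10 + 12)/5 = 8
Σ(x − x̄)² = 16 + 4 + 0 + 4 + 16 = 40
h = 1/5 + (-4)²/40 = 0.2 + 0.4 = 0.6000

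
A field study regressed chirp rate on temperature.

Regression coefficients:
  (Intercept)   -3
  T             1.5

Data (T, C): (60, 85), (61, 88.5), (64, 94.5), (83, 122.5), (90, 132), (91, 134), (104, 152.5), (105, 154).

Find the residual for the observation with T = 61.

e = 0

Ĉ = -3 + 1.5·61 = 88.5
e = 88.5 − 88.5 = 0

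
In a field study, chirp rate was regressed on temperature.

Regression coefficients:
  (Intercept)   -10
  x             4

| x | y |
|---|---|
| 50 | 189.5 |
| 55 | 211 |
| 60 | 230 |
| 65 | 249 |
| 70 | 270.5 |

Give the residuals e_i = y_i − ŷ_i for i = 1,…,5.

x=50: ŷ = -10 + 4·50 = 190; e = 189.5 − 190 = -0.5
x=55: ŷ = -10 + 4·55 = 210; e = 211 − 210 = 1
x=60: ŷ = -10 + 4·60 = 230; e = 230 − 230 = 0
x=65: ŷ = -10 + 4·65 = 250; e = 249 − 250 = -1
x=70: ŷ = -10 + 4·70 = 270; e = 270.5 − 270 = 0.5

-0.5, 1, 0, -1, 0.5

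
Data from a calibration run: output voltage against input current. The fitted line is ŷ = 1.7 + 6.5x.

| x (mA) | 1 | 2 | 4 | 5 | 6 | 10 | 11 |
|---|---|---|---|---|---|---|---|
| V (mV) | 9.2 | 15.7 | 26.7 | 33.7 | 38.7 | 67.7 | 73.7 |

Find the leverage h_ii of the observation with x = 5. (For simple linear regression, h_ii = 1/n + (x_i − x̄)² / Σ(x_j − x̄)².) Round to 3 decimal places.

h = 0.147

x̄ = (1 + 2 + 4 + 5 + 6 + 10 + 11)/7 = 5.57143
Σ(x − x̄)² = 20.898 + 12.7551 + 2.46939 + 0.326531 + 0.183673 + 19.6122 + 29.4694 = 85.7143
h = 1/7 + (-0.571429)²/85.7143 = 0.142857 + 0.00380952 = 0.147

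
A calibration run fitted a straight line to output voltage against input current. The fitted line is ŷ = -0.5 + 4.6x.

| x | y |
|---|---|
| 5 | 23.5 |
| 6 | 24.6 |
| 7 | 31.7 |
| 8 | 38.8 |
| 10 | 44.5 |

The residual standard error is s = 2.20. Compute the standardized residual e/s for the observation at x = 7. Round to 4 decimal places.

0.0000

ŷ = -0.5 + 4.6·7 = 31.7
e = 31.7 − 31.7 = 0
e/s = 0 / 2.20 = 0.0000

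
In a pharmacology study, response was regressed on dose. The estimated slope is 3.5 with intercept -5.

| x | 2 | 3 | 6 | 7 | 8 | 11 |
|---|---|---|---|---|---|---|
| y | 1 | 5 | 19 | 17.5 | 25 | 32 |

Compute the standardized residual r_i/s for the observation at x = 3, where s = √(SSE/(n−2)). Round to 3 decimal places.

-0.221

x=2: ŷ = -5 + 3.5·2 = 2; r = 1 − 2 = -1
x=3: ŷ = -5 + 3.5·3 = 5.5; r = 5 − 5.5 = -0.5
x=6: ŷ = -5 + 3.5·6 = 16; r = 19 − 16 = 3
x=7: ŷ = -5 + 3.5·7 = 19.5; r = 17.5 − 19.5 = -2
x=8: ŷ = -5 + 3.5·8 = 23; r = 25 − 23 = 2
x=11: ŷ = -5 + 3.5·11 = 33.5; r = 32 − 33.5 = -1.5
SSE = 1 + 0.25 + 9 + 4 + 4 + 2.25 = 20.5
s = √(20.5/4) = 2.26385
r/s = -0.5 / 2.26385 = -0.221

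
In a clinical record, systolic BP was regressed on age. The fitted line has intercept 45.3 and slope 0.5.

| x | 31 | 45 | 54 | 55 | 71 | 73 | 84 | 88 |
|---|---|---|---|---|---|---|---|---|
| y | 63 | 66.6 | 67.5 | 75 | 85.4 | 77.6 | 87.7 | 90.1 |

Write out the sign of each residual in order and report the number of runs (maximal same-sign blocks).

5 runs

x=31: ŷ = 45.3 + 0.5·31 = 60.8; e = 63 − 60.8 = 2.2
x=45: ŷ = 45.3 + 0.5·45 = 67.8; e = 66.6 − 67.8 = -1.2
x=54: ŷ = 45.3 + 0.5·54 = 72.3; e = 67.5 − 72.3 = -4.8
x=55: ŷ = 45.3 + 0.5·55 = 72.8; e = 75 − 72.8 = 2.2
x=71: ŷ = 45.3 + 0.5·71 = 80.8; e = 85.4 − 80.8 = 4.6
x=73: ŷ = 45.3 + 0.5·73 = 81.8; e = 77.6 − 81.8 = -4.2
x=84: ŷ = 45.3 + 0.5·84 = 87.3; e = 87.7 − 87.3 = 0.4
x=88: ŷ = 45.3 + 0.5·88 = 89.3; e = 90.1 − 89.3 = 0.8
Signs: + − − + + − + +
Runs: +×1, −×2, +×2, −×1, +×2 → 5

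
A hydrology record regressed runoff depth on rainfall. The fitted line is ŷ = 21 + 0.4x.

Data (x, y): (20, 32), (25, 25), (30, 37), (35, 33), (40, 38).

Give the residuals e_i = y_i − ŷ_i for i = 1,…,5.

x=20: ŷ = 21 + 0.4·20 = 29; e = 32 − 29 = 3
x=25: ŷ = 21 + 0.4·25 = 31; e = 25 − 31 = -6
x=30: ŷ = 21 + 0.4·30 = 33; e = 37 − 33 = 4
x=35: ŷ = 21 + 0.4·35 = 35; e = 33 − 35 = -2
x=40: ŷ = 21 + 0.4·40 = 37; e = 38 − 37 = 1

3, -6, 4, -2, 1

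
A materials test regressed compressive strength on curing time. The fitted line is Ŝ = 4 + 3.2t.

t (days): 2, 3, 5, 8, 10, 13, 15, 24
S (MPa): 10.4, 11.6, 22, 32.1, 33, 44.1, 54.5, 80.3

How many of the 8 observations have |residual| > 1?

6

t=2: Ŝ = 4 + 3.2·2 = 10.4; e = 10.4 − 10.4 = 0
t=3: Ŝ = 4 + 3.2·3 = 13.6; e = 11.6 − 13.6 = -2
t=5: Ŝ = 4 + 3.2·5 = 20; e = 22 − 20 = 2
t=8: Ŝ = 4 + 3.2·8 = 29.6; e = 32.1 − 29.6 = 2.5
t=10: Ŝ = 4 + 3.2·10 = 36; e = 33 − 36 = -3
t=13: Ŝ = 4 + 3.2·13 = 45.6; e = 44.1 − 45.6 = -1.5
t=15: Ŝ = 4 + 3.2·15 = 52; e = 54.5 − 52 = 2.5
t=24: Ŝ = 4 + 3.2·24 = 80.8; e = 80.3 − 80.8 = -0.5
|e| > 1: t=3 (|e|=2), t=5 (|e|=2), t=8 (|e|=2.5), t=10 (|e|=3), t=13 (|e|=1.5), t=15 (|e|=2.5) → 6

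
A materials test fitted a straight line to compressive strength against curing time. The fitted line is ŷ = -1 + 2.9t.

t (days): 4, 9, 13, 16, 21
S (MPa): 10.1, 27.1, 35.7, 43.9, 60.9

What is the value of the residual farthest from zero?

t=4: ŷ = -1 + 2.9·4 = 10.6; e = 10.1 − 10.6 = -0.5
t=9: ŷ = -1 + 2.9·9 = 25.1; e = 27.1 − 25.1 = 2
t=13: ŷ = -1 + 2.9·13 = 36.7; e = 35.7 − 36.7 = -1
t=16: ŷ = -1 + 2.9·16 = 45.4; e = 43.9 − 45.4 = -1.5
t=21: ŷ = -1 + 2.9·21 = 59.9; e = 60.9 − 59.9 = 1
Largest |e| is 2 at t = 9, residual 2.

e = 2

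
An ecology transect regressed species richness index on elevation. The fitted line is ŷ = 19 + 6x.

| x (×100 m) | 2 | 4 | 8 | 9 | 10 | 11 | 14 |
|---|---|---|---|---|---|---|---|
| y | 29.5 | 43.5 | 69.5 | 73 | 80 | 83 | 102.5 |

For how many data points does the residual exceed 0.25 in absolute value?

x=2: ŷ = 19 + 6·2 = 31; r = 29.5 − 31 = -1.5
x=4: ŷ = 19 + 6·4 = 43; r = 43.5 − 43 = 0.5
x=8: ŷ = 19 + 6·8 = 67; r = 69.5 − 67 = 2.5
x=9: ŷ = 19 + 6·9 = 73; r = 73 − 73 = 0
x=10: ŷ = 19 + 6·10 = 79; r = 80 − 79 = 1
x=11: ŷ = 19 + 6·11 = 85; r = 83 − 85 = -2
x=14: ŷ = 19 + 6·14 = 103; r = 102.5 − 103 = -0.5
|r| > 0.25: x=2 (|r|=1.5), x=4 (|r|=0.5), x=8 (|r|=2.5), x=10 (|r|=1), x=11 (|r|=2), x=14 (|r|=0.5) → 6

6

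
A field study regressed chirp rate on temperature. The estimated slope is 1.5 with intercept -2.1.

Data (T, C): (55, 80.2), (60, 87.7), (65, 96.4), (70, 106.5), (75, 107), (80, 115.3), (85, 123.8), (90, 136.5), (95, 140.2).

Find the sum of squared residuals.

T=55: Ĉ = -2.1 + 1.5·55 = 80.4; r = 80.2 − 80.4 = -0.2
T=60: Ĉ = -2.1 + 1.5·60 = 87.9; r = 87.7 − 87.9 = -0.2
T=65: Ĉ = -2.1 + 1.5·65 = 95.4; r = 96.4 − 95.4 = 1
T=70: Ĉ = -2.1 + 1.5·70 = 102.9; r = 106.5 − 102.9 = 3.6
T=75: Ĉ = -2.1 + 1.5·75 = 110.4; r = 107 − 110.4 = -3.4
T=80: Ĉ = -2.1 + 1.5·80 = 117.9; r = 115.3 − 117.9 = -2.6
T=85: Ĉ = -2.1 + 1.5·85 = 125.4; r = 123.8 − 125.4 = -1.6
T=90: Ĉ = -2.1 + 1.5·90 = 132.9; r = 136.5 − 132.9 = 3.6
T=95: Ĉ = -2.1 + 1.5·95 = 140.4; r = 140.2 − 140.4 = -0.2
SSE = 0.04 + 0.04 + 1 + 12.96 + 11.56 + 6.76 + 2.56 + 12.96 + 0.04 = 47.92

SSE = 47.92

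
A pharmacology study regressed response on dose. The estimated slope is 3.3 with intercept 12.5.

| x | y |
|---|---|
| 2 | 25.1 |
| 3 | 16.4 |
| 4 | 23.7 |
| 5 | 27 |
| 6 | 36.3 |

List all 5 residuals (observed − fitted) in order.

6, -6, -2, -2, 4

x=2: ŷ = 12.5 + 3.3·2 = 19.1; e = 25.1 − 19.1 = 6
x=3: ŷ = 12.5 + 3.3·3 = 22.4; e = 16.4 − 22.4 = -6
x=4: ŷ = 12.5 + 3.3·4 = 25.7; e = 23.7 − 25.7 = -2
x=5: ŷ = 12.5 + 3.3·5 = 29; e = 27 − 29 = -2
x=6: ŷ = 12.5 + 3.3·6 = 32.3; e = 36.3 − 32.3 = 4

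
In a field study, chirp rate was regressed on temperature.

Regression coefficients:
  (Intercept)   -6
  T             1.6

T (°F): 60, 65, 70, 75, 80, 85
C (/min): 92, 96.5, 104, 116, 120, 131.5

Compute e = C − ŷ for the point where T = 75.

ŷ = -6 + 1.6·75 = 114
e = 116 − 114 = 2

e = 2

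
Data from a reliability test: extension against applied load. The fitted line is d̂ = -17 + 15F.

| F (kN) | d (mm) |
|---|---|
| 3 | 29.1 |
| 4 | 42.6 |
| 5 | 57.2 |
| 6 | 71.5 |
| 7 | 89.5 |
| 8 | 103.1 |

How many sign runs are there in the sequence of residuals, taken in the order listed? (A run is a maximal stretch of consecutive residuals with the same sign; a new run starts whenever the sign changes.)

3 runs

F=3: d̂ = -17 + 15·3 = 28; r = 29.1 − 28 = 1.1
F=4: d̂ = -17 + 15·4 = 43; r = 42.6 − 43 = -0.4
F=5: d̂ = -17 + 15·5 = 58; r = 57.2 − 58 = -0.8
F=6: d̂ = -17 + 15·6 = 73; r = 71.5 − 73 = -1.5
F=7: d̂ = -17 + 15·7 = 88; r = 89.5 − 88 = 1.5
F=8: d̂ = -17 + 15·8 = 103; r = 103.1 − 103 = 0.1
Signs: + − − − + +
Runs: +×1, −×3, +×2 → 3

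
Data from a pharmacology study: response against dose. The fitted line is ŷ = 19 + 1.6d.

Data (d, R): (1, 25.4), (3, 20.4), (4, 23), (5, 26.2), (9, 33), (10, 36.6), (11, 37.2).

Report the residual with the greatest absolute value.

e = 4.8

d=1: ŷ = 19 + 1.6·1 = 20.6; e = 25.4 − 20.6 = 4.8
d=3: ŷ = 19 + 1.6·3 = 23.8; e = 20.4 − 23.8 = -3.4
d=4: ŷ = 19 + 1.6·4 = 25.4; e = 23 − 25.4 = -2.4
d=5: ŷ = 19 + 1.6·5 = 27; e = 26.2 − 27 = -0.8
d=9: ŷ = 19 + 1.6·9 = 33.4; e = 33 − 33.4 = -0.4
d=10: ŷ = 19 + 1.6·10 = 35; e = 36.6 − 35 = 1.6
d=11: ŷ = 19 + 1.6·11 = 36.6; e = 37.2 − 36.6 = 0.6
Largest |e| is 4.8 at d = 1, residual 4.8.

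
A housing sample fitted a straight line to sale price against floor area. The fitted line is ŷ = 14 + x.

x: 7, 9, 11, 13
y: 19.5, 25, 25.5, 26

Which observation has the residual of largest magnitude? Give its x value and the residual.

x=7: ŷ = 14 + 7 = 21; e = 19.5 − 21 = -1.5
x=9: ŷ = 14 + 9 = 23; e = 25 − 23 = 2
x=11: ŷ = 14 + 11 = 25; e = 25.5 − 25 = 0.5
x=13: ŷ = 14 + 13 = 27; e = 26 − 27 = -1
Largest |e| is 2 at x = 9, residual 2.

x = 9, e = 2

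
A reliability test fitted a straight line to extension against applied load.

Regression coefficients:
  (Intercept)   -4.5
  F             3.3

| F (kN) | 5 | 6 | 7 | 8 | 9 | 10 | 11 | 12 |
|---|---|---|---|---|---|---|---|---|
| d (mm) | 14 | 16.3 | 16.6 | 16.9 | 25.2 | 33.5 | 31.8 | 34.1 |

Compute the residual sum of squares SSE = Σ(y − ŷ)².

F=5: d̂ = -4.5 + 3.3·5 = 12; r = 14 − 12 = 2
F=6: d̂ = -4.5 + 3.3·6 = 15.3; r = 16.3 − 15.3 = 1
F=7: d̂ = -4.5 + 3.3·7 = 18.6; r = 16.6 − 18.6 = -2
F=8: d̂ = -4.5 + 3.3·8 = 21.9; r = 16.9 − 21.9 = -5
F=9: d̂ = -4.5 + 3.3·9 = 25.2; r = 25.2 − 25.2 = 0
F=10: d̂ = -4.5 + 3.3·10 = 28.5; r = 33.5 − 28.5 = 5
F=11: d̂ = -4.5 + 3.3·11 = 31.8; r = 31.8 − 31.8 = 0
F=12: d̂ = -4.5 + 3.3·12 = 35.1; r = 34.1 − 35.1 = -1
SSE = 4 + 1 + 4 + 25 + 0 + 25 + 0 + 1 = 60

SSE = 60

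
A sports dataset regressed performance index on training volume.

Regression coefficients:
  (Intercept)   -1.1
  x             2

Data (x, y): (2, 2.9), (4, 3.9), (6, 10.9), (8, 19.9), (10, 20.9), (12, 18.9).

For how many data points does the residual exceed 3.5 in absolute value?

2

x=2: ŷ = -1.1 + 2·2 = 2.9; e = 2.9 − 2.9 = 0
x=4: ŷ = -1.1 + 2·4 = 6.9; e = 3.9 − 6.9 = -3
x=6: ŷ = -1.1 + 2·6 = 10.9; e = 10.9 − 10.9 = 0
x=8: ŷ = -1.1 + 2·8 = 14.9; e = 19.9 − 14.9 = 5
x=10: ŷ = -1.1 + 2·10 = 18.9; e = 20.9 − 18.9 = 2
x=12: ŷ = -1.1 + 2·12 = 22.9; e = 18.9 − 22.9 = -4
|e| > 3.5: x=8 (|e|=5), x=12 (|e|=4) → 2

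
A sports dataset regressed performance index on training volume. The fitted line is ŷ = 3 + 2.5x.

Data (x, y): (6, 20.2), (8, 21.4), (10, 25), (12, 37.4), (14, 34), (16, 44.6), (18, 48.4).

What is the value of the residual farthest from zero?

x=6: ŷ = 3 + 2.5·6 = 18; r = 20.2 − 18 = 2.2
x=8: ŷ = 3 + 2.5·8 = 23; r = 21.4 − 23 = -1.6
x=10: ŷ = 3 + 2.5·10 = 28; r = 25 − 28 = -3
x=12: ŷ = 3 + 2.5·12 = 33; r = 37.4 − 33 = 4.4
x=14: ŷ = 3 + 2.5·14 = 38; r = 34 − 38 = -4
x=16: ŷ = 3 + 2.5·16 = 43; r = 44.6 − 43 = 1.6
x=18: ŷ = 3 + 2.5·18 = 48; r = 48.4 − 48 = 0.4
Largest |r| is 4.4 at x = 12, residual 4.4.

r = 4.4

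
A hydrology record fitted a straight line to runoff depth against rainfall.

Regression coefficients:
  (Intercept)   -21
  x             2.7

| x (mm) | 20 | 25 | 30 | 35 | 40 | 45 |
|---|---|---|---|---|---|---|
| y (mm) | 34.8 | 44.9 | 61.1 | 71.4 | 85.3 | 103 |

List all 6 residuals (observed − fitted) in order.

1.8, -1.6, 1.1, -2.1, -1.7, 2.5

x=20: ŷ = -21 + 2.7·20 = 33; e = 34.8 − 33 = 1.8
x=25: ŷ = -21 + 2.7·25 = 46.5; e = 44.9 − 46.5 = -1.6
x=30: ŷ = -21 + 2.7·30 = 60; e = 61.1 − 60 = 1.1
x=35: ŷ = -21 + 2.7·35 = 73.5; e = 71.4 − 73.5 = -2.1
x=40: ŷ = -21 + 2.7·40 = 87; e = 85.3 − 87 = -1.7
x=45: ŷ = -21 + 2.7·45 = 100.5; e = 103 − 100.5 = 2.5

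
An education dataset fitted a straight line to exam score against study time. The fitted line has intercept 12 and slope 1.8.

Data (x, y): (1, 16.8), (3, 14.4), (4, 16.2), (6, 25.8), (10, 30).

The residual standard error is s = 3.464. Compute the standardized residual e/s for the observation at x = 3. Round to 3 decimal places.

ŷ = 12 + 1.8·3 = 17.4
e = 14.4 − 17.4 = -3
e/s = -3 / 3.464 = -0.866

-0.866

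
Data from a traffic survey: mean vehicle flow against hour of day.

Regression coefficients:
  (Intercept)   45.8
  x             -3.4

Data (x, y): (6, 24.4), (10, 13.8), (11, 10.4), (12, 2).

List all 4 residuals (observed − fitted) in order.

-1, 2, 2, -3

x=6: ŷ = 45.8 − 3.4·6 = 25.4; e = 24.4 − 25.4 = -1
x=10: ŷ = 45.8 − 3.4·10 = 11.8; e = 13.8 − 11.8 = 2
x=11: ŷ = 45.8 − 3.4·11 = 8.4; e = 10.4 − 8.4 = 2
x=12: ŷ = 45.8 − 3.4·12 = 5; e = 2 − 5 = -3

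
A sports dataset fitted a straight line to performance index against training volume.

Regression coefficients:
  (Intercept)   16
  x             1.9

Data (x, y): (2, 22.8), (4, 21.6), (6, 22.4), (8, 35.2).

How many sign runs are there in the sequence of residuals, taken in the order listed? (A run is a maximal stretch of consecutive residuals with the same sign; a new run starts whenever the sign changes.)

3 runs

x=2: ŷ = 16 + 1.9·2 = 19.8; e = 22.8 − 19.8 = 3
x=4: ŷ = 16 + 1.9·4 = 23.6; e = 21.6 − 23.6 = -2
x=6: ŷ = 16 + 1.9·6 = 27.4; e = 22.4 − 27.4 = -5
x=8: ŷ = 16 + 1.9·8 = 31.2; e = 35.2 − 31.2 = 4
Signs: + − − +
Runs: +×1, −×2, +×1 → 3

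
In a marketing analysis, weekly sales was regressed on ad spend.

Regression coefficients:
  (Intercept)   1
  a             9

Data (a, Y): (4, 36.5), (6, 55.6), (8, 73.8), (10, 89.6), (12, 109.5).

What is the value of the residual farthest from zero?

r = -1.4

a=4: ŷ = 1 + 9·4 = 37; r = 36.5 − 37 = -0.5
a=6: ŷ = 1 + 9·6 = 55; r = 55.6 − 55 = 0.6
a=8: ŷ = 1 + 9·8 = 73; r = 73.8 − 73 = 0.8
a=10: ŷ = 1 + 9·10 = 91; r = 89.6 − 91 = -1.4
a=12: ŷ = 1 + 9·12 = 109; r = 109.5 − 109 = 0.5
Largest |r| is 1.4 at a = 10, residual -1.4.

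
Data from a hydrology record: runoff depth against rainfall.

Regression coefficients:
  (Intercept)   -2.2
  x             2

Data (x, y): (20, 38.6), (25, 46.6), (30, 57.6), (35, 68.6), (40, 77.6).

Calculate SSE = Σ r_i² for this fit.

SSE = 2.8

x=20: ŷ = -2.2 + 2·20 = 37.8; r = 38.6 − 37.8 = 0.8
x=25: ŷ = -2.2 + 2·25 = 47.8; r = 46.6 − 47.8 = -1.2
x=30: ŷ = -2.2 + 2·30 = 57.8; r = 57.6 − 57.8 = -0.2
x=35: ŷ = -2.2 + 2·35 = 67.8; r = 68.6 − 67.8 = 0.8
x=40: ŷ = -2.2 + 2·40 = 77.8; r = 77.6 − 77.8 = -0.2
SSE = 0.64 + 1.44 + 0.04 + 0.64 + 0.04 = 2.8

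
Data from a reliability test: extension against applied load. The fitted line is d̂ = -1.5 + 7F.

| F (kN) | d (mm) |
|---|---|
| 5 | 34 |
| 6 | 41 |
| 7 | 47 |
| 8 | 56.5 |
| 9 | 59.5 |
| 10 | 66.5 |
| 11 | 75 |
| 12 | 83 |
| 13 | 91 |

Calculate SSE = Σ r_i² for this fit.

SSE = 15.5

F=5: d̂ = -1.5 + 7·5 = 33.5; r = 34 − 33.5 = 0.5
F=6: d̂ = -1.5 + 7·6 = 40.5; r = 41 − 40.5 = 0.5
F=7: d̂ = -1.5 + 7·7 = 47.5; r = 47 − 47.5 = -0.5
F=8: d̂ = -1.5 + 7·8 = 54.5; r = 56.5 − 54.5 = 2
F=9: d̂ = -1.5 + 7·9 = 61.5; r = 59.5 − 61.5 = -2
F=10: d̂ = -1.5 + 7·10 = 68.5; r = 66.5 − 68.5 = -2
F=11: d̂ = -1.5 + 7·11 = 75.5; r = 75 − 75.5 = -0.5
F=12: d̂ = -1.5 + 7·12 = 82.5; r = 83 − 82.5 = 0.5
F=13: d̂ = -1.5 + 7·13 = 89.5; r = 91 − 89.5 = 1.5
SSE = 0.25 + 0.25 + 0.25 + 4 + 4 + 4 + 0.25 + 0.25 + 2.25 = 15.5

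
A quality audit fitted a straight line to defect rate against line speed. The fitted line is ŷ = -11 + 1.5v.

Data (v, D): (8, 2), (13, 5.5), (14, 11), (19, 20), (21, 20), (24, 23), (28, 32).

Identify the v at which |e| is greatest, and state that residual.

v=8: ŷ = -11 + 1.5·8 = 1; e = 2 − 1 = 1
v=13: ŷ = -11 + 1.5·13 = 8.5; e = 5.5 − 8.5 = -3
v=14: ŷ = -11 + 1.5·14 = 10; e = 11 − 10 = 1
v=19: ŷ = -11 + 1.5·19 = 17.5; e = 20 − 17.5 = 2.5
v=21: ŷ = -11 + 1.5·21 = 20.5; e = 20 − 20.5 = -0.5
v=24: ŷ = -11 + 1.5·24 = 25; e = 23 − 25 = -2
v=28: ŷ = -11 + 1.5·28 = 31; e = 32 − 31 = 1
Largest |e| is 3 at v = 13, residual -3.

v = 13, e = -3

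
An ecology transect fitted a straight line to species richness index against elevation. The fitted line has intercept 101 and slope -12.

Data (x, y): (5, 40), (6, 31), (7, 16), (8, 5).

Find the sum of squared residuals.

SSE = 6

x=5: ŷ = 101 − 12·5 = 41; r = 40 − 41 = -1
x=6: ŷ = 101 − 12·6 = 29; r = 31 − 29 = 2
x=7: ŷ = 101 − 12·7 = 17; r = 16 − 17 = -1
x=8: ŷ = 101 − 12·8 = 5; r = 5 − 5 = 0
SSE = 1 + 4 + 1 + 0 = 6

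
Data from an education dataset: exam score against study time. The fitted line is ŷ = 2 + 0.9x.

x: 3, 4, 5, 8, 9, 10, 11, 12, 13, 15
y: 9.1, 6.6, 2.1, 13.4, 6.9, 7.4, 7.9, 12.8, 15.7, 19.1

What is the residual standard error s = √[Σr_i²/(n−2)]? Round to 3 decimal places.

x=3: ŷ = 2 + 0.9·3 = 4.7; r = 9.1 − 4.7 = 4.4
x=4: ŷ = 2 + 0.9·4 = 5.6; r = 6.6 − 5.6 = 1
x=5: ŷ = 2 + 0.9·5 = 6.5; r = 2.1 − 6.5 = -4.4
x=8: ŷ = 2 + 0.9·8 = 9.2; r = 13.4 − 9.2 = 4.2
x=9: ŷ = 2 + 0.9·9 = 10.1; r = 6.9 − 10.1 = -3.2
x=10: ŷ = 2 + 0.9·10 = 11; r = 7.4 − 11 = -3.6
x=11: ŷ = 2 + 0.9·11 = 11.9; r = 7.9 − 11.9 = -4
x=12: ŷ = 2 + 0.9·12 = 12.8; r = 12.8 − 12.8 = 0
x=13: ŷ = 2 + 0.9·13 = 13.7; r = 15.7 − 13.7 = 2
x=15: ŷ = 2 + 0.9·15 = 15.5; r = 19.1 − 15.5 = 3.6
SSE = 19.36 + 1 + 19.36 + 17.64 + 10.24 + 12.96 + 16 + 0 + 4 + 12.96 = 113.52
s = √(113.52/8) = √14.19 ≈ 3.767

s = 3.767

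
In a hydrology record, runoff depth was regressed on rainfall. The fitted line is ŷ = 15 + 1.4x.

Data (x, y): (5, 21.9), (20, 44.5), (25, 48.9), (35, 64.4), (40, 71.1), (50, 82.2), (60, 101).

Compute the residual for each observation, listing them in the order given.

x=5: ŷ = 15 + 1.4·5 = 22; r = 21.9 − 22 = -0.1
x=20: ŷ = 15 + 1.4·20 = 43; r = 44.5 − 43 = 1.5
x=25: ŷ = 15 + 1.4·25 = 50; r = 48.9 − 50 = -1.1
x=35: ŷ = 15 + 1.4·35 = 64; r = 64.4 − 64 = 0.4
x=40: ŷ = 15 + 1.4·40 = 71; r = 71.1 − 71 = 0.1
x=50: ŷ = 15 + 1.4·50 = 85; r = 82.2 − 85 = -2.8
x=60: ŷ = 15 + 1.4·60 = 99; r = 101 − 99 = 2

-0.1, 1.5, -1.1, 0.4, 0.1, -2.8, 2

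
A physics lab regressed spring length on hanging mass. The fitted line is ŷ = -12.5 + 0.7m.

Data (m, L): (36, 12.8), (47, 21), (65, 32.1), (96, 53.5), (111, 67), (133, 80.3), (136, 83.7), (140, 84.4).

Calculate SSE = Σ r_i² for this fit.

SSE = 8.16

m=36: ŷ = -12.5 + 0.7·36 = 12.7; r = 12.8 − 12.7 = 0.1
m=47: ŷ = -12.5 + 0.7·47 = 20.4; r = 21 − 20.4 = 0.6
m=65: ŷ = -12.5 + 0.7·65 = 33; r = 32.1 − 33 = -0.9
m=96: ŷ = -12.5 + 0.7·96 = 54.7; r = 53.5 − 54.7 = -1.2
m=111: ŷ = -12.5 + 0.7·111 = 65.2; r = 67 − 65.2 = 1.8
m=133: ŷ = -12.5 + 0.7·133 = 80.6; r = 80.3 − 80.6 = -0.3
m=136: ŷ = -12.5 + 0.7·136 = 82.7; r = 83.7 − 82.7 = 1
m=140: ŷ = -12.5 + 0.7·140 = 85.5; r = 84.4 − 85.5 = -1.1
SSE = 0.01 + 0.36 + 0.81 + 1.44 + 3.24 + 0.09 + 1 + 1.21 = 8.16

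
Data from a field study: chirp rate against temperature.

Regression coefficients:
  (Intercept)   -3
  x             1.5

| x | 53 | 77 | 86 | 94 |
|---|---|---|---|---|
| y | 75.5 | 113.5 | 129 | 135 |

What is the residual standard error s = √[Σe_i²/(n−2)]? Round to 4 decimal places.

x=53: ŷ = -3 + 1.5·53 = 76.5; e = 75.5 − 76.5 = -1
x=77: ŷ = -3 + 1.5·77 = 112.5; e = 113.5 − 112.5 = 1
x=86: ŷ = -3 + 1.5·86 = 126; e = 129 − 126 = 3
x=94: ŷ = -3 + 1.5·94 = 138; e = 135 − 138 = -3
SSE = 1 + 1 + 9 + 9 = 20
s = √(20/2) = √10 ≈ 3.1623

s = 3.1623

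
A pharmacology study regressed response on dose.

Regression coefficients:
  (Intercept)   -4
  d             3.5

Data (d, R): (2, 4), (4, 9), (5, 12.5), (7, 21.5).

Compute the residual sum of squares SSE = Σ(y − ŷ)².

SSE = 4

d=2: ŷ = -4 + 3.5·2 = 3; e = 4 − 3 = 1
d=4: ŷ = -4 + 3.5·4 = 10; e = 9 − 10 = -1
d=5: ŷ = -4 + 3.5·5 = 13.5; e = 12.5 − 13.5 = -1
d=7: ŷ = -4 + 3.5·7 = 20.5; e = 21.5 − 20.5 = 1
SSE = 1 + 1 + 1 + 1 = 4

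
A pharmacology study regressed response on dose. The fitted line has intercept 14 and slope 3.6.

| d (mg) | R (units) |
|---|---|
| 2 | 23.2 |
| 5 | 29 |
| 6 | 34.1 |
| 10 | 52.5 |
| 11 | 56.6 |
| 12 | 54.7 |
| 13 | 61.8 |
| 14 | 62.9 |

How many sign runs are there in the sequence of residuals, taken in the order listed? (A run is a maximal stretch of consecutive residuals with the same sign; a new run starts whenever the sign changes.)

6 runs

d=2: ŷ = 14 + 3.6·2 = 21.2; e = 23.2 − 21.2 = 2
d=5: ŷ = 14 + 3.6·5 = 32; e = 29 − 32 = -3
d=6: ŷ = 14 + 3.6·6 = 35.6; e = 34.1 − 35.6 = -1.5
d=10: ŷ = 14 + 3.6·10 = 50; e = 52.5 − 50 = 2.5
d=11: ŷ = 14 + 3.6·11 = 53.6; e = 56.6 − 53.6 = 3
d=12: ŷ = 14 + 3.6·12 = 57.2; e = 54.7 − 57.2 = -2.5
d=13: ŷ = 14 + 3.6·13 = 60.8; e = 61.8 − 60.8 = 1
d=14: ŷ = 14 + 3.6·14 = 64.4; e = 62.9 − 64.4 = -1.5
Signs: + − − + + − + −
Runs: +×1, −×2, +×2, −×1, +×1, −×1 → 6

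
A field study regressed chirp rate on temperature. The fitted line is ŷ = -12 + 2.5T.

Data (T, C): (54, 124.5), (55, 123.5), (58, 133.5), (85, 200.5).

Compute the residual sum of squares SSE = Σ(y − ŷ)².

SSE = 6.5

T=54: ŷ = -12 + 2.5·54 = 123; r = 124.5 − 123 = 1.5
T=55: ŷ = -12 + 2.5·55 = 125.5; r = 123.5 − 125.5 = -2
T=58: ŷ = -12 + 2.5·58 = 133; r = 133.5 − 133 = 0.5
T=85: ŷ = -12 + 2.5·85 = 200.5; r = 200.5 − 200.5 = 0
SSE = 2.25 + 4 + 0.25 + 0 = 6.5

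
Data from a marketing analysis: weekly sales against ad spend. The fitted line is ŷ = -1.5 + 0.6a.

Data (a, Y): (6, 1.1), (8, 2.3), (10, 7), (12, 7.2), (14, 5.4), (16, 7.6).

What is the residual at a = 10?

e = 2.5

ŷ = -1.5 + 0.6·10 = 4.5
e = 7 − 4.5 = 2.5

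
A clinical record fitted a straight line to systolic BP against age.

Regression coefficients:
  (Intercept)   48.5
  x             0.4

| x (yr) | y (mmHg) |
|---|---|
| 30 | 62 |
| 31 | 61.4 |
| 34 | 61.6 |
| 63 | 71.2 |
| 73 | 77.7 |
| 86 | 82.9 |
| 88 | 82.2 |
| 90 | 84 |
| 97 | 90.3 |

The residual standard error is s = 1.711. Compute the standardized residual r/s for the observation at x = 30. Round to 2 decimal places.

ŷ = 48.5 + 0.4·30 = 60.5
r = 62 − 60.5 = 1.5
r/s = 1.5 / 1.711 = 0.88

0.88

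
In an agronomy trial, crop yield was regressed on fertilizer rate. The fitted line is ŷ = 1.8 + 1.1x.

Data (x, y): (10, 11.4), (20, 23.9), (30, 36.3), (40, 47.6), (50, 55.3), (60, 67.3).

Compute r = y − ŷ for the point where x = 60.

r = -0.5

ŷ = 1.8 + 1.1·60 = 67.8
r = 67.3 − 67.8 = -0.5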